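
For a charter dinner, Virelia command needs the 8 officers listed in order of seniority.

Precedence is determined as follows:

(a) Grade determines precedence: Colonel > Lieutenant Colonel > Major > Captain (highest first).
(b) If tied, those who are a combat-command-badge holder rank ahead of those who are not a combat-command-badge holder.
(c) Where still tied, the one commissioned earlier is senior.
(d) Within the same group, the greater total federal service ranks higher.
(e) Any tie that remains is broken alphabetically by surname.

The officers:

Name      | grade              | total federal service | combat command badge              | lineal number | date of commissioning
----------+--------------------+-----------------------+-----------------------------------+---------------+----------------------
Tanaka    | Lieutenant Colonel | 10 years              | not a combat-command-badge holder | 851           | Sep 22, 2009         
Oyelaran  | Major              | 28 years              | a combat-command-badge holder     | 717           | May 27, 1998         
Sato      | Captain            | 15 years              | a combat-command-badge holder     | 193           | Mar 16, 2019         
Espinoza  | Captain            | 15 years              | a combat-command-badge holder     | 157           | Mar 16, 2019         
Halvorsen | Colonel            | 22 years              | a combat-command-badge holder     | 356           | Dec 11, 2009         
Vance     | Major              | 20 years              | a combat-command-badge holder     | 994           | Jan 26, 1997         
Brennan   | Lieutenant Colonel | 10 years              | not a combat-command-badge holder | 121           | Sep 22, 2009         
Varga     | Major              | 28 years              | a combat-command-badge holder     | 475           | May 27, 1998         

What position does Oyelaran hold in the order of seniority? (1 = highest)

5

By grade: Halvorsen (Colonel); then Brennan and Tanaka (Lieutenant Colonel); then Vance, Oyelaran and Varga (Major); then Espinoza and Sato (Captain).
Brennan and Tanaka are each not a combat-command-badge holder, so the next rule applies.
Brennan and Tanaka both have date of commissioning Sep 22, 2009, so the next rule applies.
Brennan and Tanaka both have total federal service 10 years, so the next rule applies.
Among Brennan and Tanaka, alphabetically by surname: Brennan before Tanaka.
Vance, Oyelaran and Varga are each a combat-command-badge holder, so the next rule applies.
Among Vance, Oyelaran and Varga, by date of commissioning (earlier first): Vance (Jan 26, 1997) before Oyelaran and Varga (May 27, 1998).
Oyelaran and Varga both have total federal service 28 years, so the next rule applies.
Among Oyelaran and Varga, alphabetically by surname: Oyelaran before Varga.
Espinoza and Sato are each a combat-command-badge holder, so the next rule applies.
Espinoza and Sato both have date of commissioning Mar 16, 2019, so the next rule applies.
Espinoza and Sato both have total federal service 15 years, so the next rule applies.
Among Espinoza and Sato, alphabetically by surname: Espinoza before Sato.
Order: Halvorsen, Brennan, Tanaka, Vance, Oyelaran, Varga, Espinoza, Sato. So position 5.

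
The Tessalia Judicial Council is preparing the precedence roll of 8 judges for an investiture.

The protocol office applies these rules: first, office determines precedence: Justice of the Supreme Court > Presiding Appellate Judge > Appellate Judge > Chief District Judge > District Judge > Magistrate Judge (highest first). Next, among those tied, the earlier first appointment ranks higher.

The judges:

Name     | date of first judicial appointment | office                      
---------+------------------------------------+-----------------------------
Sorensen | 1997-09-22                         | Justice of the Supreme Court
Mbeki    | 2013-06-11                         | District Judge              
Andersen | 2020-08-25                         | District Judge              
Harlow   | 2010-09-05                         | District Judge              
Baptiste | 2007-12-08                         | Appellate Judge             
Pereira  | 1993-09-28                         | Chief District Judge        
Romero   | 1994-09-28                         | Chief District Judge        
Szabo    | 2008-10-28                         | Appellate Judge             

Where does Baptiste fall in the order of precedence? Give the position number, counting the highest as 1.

2

By office: Sorensen (Justice of the Supreme Court); then Baptiste and Szabo (Appellate Judge); then Pereira and Romero (Chief District Judge); then Harlow, Mbeki and Andersen (District Judge).
Among Baptiste and Szabo, by date of first judicial appointment (earlier first): Baptiste (2007-12-08) before Szabo (2008-10-28).
Among Pereira and Romero, by date of first judicial appointment (earlier first): Pereira (1993-09-28) before Romero (1994-09-28).
Among Harlow, Mbeki and Andersen, by date of first judicial appointment (earlier first): Harlow (2010-09-05) before Mbeki (2013-06-11) before Andersen (2020-08-25).
Order: Sorensen, Baptiste, Szabo, Pereira, Romero, Harlow, Mbeki, Andersen. So position 2.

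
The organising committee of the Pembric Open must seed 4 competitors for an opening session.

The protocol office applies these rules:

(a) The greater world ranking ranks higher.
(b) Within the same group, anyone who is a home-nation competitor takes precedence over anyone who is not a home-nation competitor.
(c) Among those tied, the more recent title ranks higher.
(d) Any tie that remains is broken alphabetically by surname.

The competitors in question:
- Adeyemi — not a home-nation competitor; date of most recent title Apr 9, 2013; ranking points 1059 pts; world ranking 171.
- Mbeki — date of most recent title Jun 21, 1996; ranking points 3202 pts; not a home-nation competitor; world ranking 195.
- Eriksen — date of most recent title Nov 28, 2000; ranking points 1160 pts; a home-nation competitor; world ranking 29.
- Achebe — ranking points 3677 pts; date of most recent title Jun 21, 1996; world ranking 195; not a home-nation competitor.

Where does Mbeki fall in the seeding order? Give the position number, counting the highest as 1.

2

By world ranking (higher first): Achebe and Mbeki (both 195); then Adeyemi (171); then Eriksen (29).
Achebe and Mbeki are each not a home-nation competitor, so the next rule applies.
Achebe and Mbeki both have date of most recent title Jun 21, 1996, so the next rule applies.
Among Achebe and Mbeki, alphabetically by surname: Achebe before Mbeki.
Order: Achebe, Mbeki, Adeyemi, Eriksen. So position 2.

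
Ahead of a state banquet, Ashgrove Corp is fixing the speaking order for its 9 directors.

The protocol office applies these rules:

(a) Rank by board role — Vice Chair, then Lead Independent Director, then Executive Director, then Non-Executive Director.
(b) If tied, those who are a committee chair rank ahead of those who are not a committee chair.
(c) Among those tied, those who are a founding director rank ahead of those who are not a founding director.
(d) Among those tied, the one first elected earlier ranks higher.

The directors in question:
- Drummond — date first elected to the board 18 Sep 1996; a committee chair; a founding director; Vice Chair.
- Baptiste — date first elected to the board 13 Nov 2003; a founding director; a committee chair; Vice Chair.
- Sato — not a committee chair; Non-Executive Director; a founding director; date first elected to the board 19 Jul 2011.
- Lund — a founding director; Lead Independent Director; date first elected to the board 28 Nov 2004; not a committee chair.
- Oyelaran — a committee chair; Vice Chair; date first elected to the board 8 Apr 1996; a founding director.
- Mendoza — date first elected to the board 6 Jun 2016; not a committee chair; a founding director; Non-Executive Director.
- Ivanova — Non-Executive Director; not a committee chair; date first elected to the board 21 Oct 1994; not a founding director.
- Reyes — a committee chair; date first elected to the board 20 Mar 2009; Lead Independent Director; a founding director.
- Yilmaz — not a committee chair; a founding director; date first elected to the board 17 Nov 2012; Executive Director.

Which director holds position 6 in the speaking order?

By board role: Oyelaran, Drummond and Baptiste (Vice Chair); then Reyes and Lund (Lead Independent Director); then Yilmaz (Executive Director); then Sato, Mendoza and Ivanova (Non-Executive Director).
Oyelaran, Drummond and Baptiste are each a committee chair, so the next rule applies.
Oyelaran, Drummond and Baptiste are each a founding director, so the next rule applies.
Among Oyelaran, Drummond and Baptiste, by date first elected to the board (earlier first): Oyelaran (8 Apr 1996) before Drummond (18 Sep 1996) before Baptiste (13 Nov 2003).
Among Reyes and Lund, a committee chair before not a committee chair: Reyes (a committee chair) before Lund (not a committee chair).
Sato, Mendoza and Ivanova are each not a committee chair, so the next rule applies.
Among Sato, Mendoza and Ivanova, a founding director before not a founding director: Sato and Mendoza (a founding director) before Ivanova (not a founding director).
Among Sato and Mendoza, by date first elected to the board (earlier first): Sato (19 Jul 2011) before Mendoza (6 Jun 2016).
Order: Oyelaran, Drummond, Baptiste, Reyes, Lund, Yilmaz, Sato, Mendoza, Ivanova.

Yilmaz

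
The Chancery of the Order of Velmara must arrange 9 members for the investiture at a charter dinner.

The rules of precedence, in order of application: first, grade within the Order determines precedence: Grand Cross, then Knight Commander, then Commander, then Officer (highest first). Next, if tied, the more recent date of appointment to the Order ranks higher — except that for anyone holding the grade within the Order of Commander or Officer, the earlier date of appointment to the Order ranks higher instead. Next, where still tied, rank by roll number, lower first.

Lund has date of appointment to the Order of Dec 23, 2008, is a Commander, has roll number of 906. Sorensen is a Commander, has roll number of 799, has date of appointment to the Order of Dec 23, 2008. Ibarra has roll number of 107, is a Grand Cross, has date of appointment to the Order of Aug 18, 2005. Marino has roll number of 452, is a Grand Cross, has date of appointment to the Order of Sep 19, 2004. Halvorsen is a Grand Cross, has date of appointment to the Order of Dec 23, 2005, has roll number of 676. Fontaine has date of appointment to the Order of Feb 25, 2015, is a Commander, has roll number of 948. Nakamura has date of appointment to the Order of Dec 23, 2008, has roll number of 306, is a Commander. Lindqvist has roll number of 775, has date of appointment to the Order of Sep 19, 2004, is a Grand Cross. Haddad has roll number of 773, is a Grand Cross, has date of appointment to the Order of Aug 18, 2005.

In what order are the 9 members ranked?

Halvorsen, Ibarra, Haddad, Marino, Lindqvist, Nakamura, Sorensen, Lund, Fontaine

By grade within the Order: Halvorsen, Ibarra, Haddad, Marino and Lindqvist (Grand Cross); then Nakamura, Sorensen, Lund and Fontaine (Commander).
Among Halvorsen, Ibarra, Haddad, Marino and Lindqvist, by date of appointment to the Order (later first): Halvorsen (Dec 23, 2005) before Ibarra and Haddad (Aug 18, 2005) before Marino and Lindqvist (Sep 19, 2004).
Among Ibarra and Haddad, by roll number (lower first): Ibarra (107) before Haddad (773).
Among Marino and Lindqvist, by roll number (lower first): Marino (452) before Lindqvist (775).
Among Nakamura, Sorensen, Lund and Fontaine, by date of appointment to the Order (earlier first) (reversed rule for this group): Nakamura, Sorensen and Lund (Dec 23, 2008) before Fontaine (Feb 25, 2015).
Among Nakamura, Sorensen and Lund, by roll number (lower first): Nakamura (306) before Sorensen (799) before Lund (906).
Full order: Halvorsen, Ibarra, Haddad, Marino, Lindqvist, Nakamura, Sorensen, Lund, Fontaine.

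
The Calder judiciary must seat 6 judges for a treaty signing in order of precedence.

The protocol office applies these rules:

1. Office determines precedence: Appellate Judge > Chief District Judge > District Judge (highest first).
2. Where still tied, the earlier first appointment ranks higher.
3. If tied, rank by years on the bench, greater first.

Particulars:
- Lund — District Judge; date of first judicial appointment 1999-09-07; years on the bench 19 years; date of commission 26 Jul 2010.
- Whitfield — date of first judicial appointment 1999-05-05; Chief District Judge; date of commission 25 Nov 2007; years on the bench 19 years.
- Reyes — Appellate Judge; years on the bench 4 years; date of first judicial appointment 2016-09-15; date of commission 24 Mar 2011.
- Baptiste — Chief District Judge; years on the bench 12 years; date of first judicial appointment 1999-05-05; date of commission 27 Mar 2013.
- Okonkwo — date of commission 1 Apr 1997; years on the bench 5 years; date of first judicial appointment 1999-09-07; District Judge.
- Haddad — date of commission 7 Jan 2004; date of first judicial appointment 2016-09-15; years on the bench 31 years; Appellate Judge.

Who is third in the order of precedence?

Whitfield

By office: Haddad and Reyes (Appellate Judge); then Whitfield and Baptiste (Chief District Judge); then Lund and Okonkwo (District Judge).
Haddad and Reyes both have date of first judicial appointment 2016-09-15, so the next rule applies.
Among Haddad and Reyes, by years on the bench (higher first): Haddad (31 years) before Reyes (4 years).
Whitfield and Baptiste both have date of first judicial appointment 1999-05-05, so the next rule applies.
Among Whitfield and Baptiste, by years on the bench (higher first): Whitfield (19 years) before Baptiste (12 years).
Lund and Okonkwo both have date of first judicial appointment 1999-09-07, so the next rule applies.
Among Lund and Okonkwo, by years on the bench (higher first): Lund (19 years) before Okonkwo (5 years).
Order: Haddad, Reyes, Whitfield, Baptiste, Lund, Okonkwo.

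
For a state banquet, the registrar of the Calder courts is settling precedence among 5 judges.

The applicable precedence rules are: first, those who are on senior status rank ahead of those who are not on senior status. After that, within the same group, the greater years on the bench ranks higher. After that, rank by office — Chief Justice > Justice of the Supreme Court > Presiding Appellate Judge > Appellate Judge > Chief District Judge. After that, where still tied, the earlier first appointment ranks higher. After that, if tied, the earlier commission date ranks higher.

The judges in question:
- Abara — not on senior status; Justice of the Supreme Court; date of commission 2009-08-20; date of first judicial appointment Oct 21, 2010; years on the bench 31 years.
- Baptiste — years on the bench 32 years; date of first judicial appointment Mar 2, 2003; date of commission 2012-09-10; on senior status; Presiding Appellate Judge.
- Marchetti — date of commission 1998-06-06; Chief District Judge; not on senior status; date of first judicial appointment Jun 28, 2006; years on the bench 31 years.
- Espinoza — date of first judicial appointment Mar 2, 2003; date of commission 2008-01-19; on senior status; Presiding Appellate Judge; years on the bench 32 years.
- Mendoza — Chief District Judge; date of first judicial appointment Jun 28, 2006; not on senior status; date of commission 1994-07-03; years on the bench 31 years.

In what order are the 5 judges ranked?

Espinoza, Baptiste, Abara, Mendoza, Marchetti

By the first rule: Espinoza and Baptiste (both on senior status); then Abara, Mendoza and Marchetti (each not on senior status).
Espinoza and Baptiste both have years on the bench 32 years, so the next rule applies.
Espinoza and Baptiste are each Presiding Appellate Judge, so the next rule applies.
Espinoza and Baptiste both have date of first judicial appointment Mar 2, 2003, so the next rule applies.
Among Espinoza and Baptiste, by date of commission (earlier first): Espinoza (2008-01-19) before Baptiste (2012-09-10).
Abara, Mendoza and Marchetti all have years on the bench 31 years, so the next rule applies.
Among Abara, Mendoza and Marchetti, by office: Abara (Justice of the Supreme Court) before Mendoza and Marchetti (Chief District Judge).
Mendoza and Marchetti both have date of first judicial appointment Jun 28, 2006, so the next rule applies.
Among Mendoza and Marchetti, by date of commission (earlier first): Mendoza (1994-07-03) before Marchetti (1998-06-06).
Full order: Espinoza, Baptiste, Abara, Mendoza, Marchetti.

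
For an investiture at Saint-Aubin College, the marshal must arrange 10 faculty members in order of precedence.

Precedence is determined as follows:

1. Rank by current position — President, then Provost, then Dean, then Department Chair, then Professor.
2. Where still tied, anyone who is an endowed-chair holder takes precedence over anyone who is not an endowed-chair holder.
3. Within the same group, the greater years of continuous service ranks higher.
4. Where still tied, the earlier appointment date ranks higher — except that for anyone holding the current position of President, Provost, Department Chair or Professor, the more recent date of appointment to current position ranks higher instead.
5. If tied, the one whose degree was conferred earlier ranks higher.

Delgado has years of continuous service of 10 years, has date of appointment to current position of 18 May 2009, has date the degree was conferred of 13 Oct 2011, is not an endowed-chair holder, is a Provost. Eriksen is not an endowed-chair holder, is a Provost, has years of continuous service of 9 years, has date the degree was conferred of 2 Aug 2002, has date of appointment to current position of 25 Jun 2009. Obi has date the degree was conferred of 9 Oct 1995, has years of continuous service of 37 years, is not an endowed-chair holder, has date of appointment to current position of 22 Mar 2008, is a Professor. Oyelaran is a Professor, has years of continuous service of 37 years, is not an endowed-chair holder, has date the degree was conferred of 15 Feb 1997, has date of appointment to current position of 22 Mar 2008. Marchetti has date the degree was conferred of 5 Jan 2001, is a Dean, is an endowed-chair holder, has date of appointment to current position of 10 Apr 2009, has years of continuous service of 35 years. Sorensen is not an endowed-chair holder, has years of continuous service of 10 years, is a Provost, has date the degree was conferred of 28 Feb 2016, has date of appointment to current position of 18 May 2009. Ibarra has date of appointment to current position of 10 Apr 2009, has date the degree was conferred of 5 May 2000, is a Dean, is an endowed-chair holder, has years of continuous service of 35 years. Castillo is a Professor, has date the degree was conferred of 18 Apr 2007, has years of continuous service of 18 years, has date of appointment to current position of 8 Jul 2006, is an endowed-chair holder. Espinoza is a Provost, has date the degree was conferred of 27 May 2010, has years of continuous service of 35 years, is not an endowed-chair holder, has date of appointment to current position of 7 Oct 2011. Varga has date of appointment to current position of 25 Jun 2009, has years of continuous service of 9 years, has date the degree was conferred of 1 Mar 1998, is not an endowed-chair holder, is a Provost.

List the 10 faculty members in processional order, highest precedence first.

Espinoza, Delgado, Sorensen, Varga, Eriksen, Ibarra, Marchetti, Castillo, Obi, Oyelaran

By current position: Espinoza, Delgado, Sorensen, Varga and Eriksen (Provost); then Ibarra and Marchetti (Dean); then Castillo, Obi and Oyelaran (Professor).
Espinoza, Delgado, Sorensen, Varga and Eriksen are each not an endowed-chair holder, so the next rule applies.
Among Espinoza, Delgado, Sorensen, Varga and Eriksen, by years of continuous service (higher first): Espinoza (35 years) before Delgado and Sorensen (10 years) before Varga and Eriksen (9 years).
Delgado and Sorensen both have date of appointment to current position 18 May 2009, so the next rule applies.
Among Delgado and Sorensen, by date the degree was conferred (earlier first): Delgado (13 Oct 2011) before Sorensen (28 Feb 2016).
Varga and Eriksen both have date of appointment to current position 25 Jun 2009, so the next rule applies.
Among Varga and Eriksen, by date the degree was conferred (earlier first): Varga (1 Mar 1998) before Eriksen (2 Aug 2002).
Ibarra and Marchetti are each an endowed-chair holder, so the next rule applies.
Ibarra and Marchetti both have years of continuous service 35 years, so the next rule applies.
Ibarra and Marchetti both have date of appointment to current position 10 Apr 2009, so the next rule applies.
Among Ibarra and Marchetti, by date the degree was conferred (earlier first): Ibarra (5 May 2000) before Marchetti (5 Jan 2001).
Among Castillo, Obi and Oyelaran, an endowed-chair holder before not an endowed-chair holder: Castillo (an endowed-chair holder) before Obi and Oyelaran (not an endowed-chair holder).
Obi and Oyelaran both have years of continuous service 37 years, so the next rule applies.
Obi and Oyelaran both have date of appointment to current position 22 Mar 2008, so the next rule applies.
Among Obi and Oyelaran, by date the degree was conferred (earlier first): Obi (9 Oct 1995) before Oyelaran (15 Feb 1997).
Full order: Espinoza, Delgado, Sorensen, Varga, Eriksen, Ibarra, Marchetti, Castillo, Obi, Oyelaran.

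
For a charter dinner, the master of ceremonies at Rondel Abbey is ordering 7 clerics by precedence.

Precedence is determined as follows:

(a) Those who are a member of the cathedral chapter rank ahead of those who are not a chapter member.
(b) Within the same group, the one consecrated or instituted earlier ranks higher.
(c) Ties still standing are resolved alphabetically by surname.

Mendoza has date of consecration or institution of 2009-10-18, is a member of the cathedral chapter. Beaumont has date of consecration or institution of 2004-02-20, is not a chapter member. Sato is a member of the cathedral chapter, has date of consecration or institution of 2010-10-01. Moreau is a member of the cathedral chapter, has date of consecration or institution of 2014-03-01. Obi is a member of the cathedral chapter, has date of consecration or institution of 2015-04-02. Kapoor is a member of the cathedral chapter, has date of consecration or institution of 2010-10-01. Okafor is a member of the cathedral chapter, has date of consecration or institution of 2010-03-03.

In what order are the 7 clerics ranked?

By the first rule: Mendoza, Okafor, Kapoor, Sato, Moreau and Obi (each a member of the cathedral chapter); then Beaumont (not a chapter member).
Among Mendoza, Okafor, Kapoor, Sato, Moreau and Obi, by date of consecration or institution (earlier first): Mendoza (2009-10-18) before Okafor (2010-03-03) before Kapoor and Sato (2010-10-01) before Moreau (2014-03-01) before Obi (2015-04-02).
Among Kapoor and Sato, alphabetically by surname: Kapoor before Sato.
Full order: Mendoza, Okafor, Kapoor, Sato, Moreau, Obi, Beaumont.

Mendoza, Okafor, Kapoor, Sato, Moreau, Obi, Beaumont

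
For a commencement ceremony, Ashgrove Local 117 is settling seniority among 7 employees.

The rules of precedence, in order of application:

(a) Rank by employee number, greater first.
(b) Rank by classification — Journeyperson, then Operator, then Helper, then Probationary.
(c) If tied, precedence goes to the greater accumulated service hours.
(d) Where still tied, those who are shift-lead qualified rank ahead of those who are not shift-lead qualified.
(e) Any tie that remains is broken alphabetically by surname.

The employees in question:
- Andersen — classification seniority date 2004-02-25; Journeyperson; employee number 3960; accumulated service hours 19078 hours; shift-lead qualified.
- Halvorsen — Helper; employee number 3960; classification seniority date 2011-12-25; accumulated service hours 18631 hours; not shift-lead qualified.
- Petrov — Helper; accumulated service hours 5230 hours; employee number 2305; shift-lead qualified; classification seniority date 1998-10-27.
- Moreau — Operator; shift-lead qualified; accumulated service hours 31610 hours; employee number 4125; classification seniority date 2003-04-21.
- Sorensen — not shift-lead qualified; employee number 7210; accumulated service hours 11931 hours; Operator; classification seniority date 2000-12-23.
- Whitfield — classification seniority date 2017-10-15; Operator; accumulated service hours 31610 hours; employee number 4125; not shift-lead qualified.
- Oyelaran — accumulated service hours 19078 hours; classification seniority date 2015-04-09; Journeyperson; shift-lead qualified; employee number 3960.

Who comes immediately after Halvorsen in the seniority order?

Petrov

By employee number (higher first): Sorensen (7210); then Moreau and Whitfield (both 4125); then Andersen, Oyelaran and Halvorsen (each 3960); then Petrov (2305).
Moreau and Whitfield are each Operator, so the next rule applies.
Moreau and Whitfield both have accumulated service hours 31610 hours, so the next rule applies.
Among Moreau and Whitfield, shift-lead qualified before not shift-lead qualified: Moreau (shift-lead qualified) before Whitfield (not shift-lead qualified).
Among Andersen, Oyelaran and Halvorsen, by classification: Andersen and Oyelaran (Journeyperson) before Halvorsen (Helper).
Andersen and Oyelaran both have accumulated service hours 19078 hours, so the next rule applies.
Andersen and Oyelaran are each shift-lead qualified, so the next rule applies.
Among Andersen and Oyelaran, alphabetically by surname: Andersen before Oyelaran.
Order: Sorensen, Moreau, Whitfield, Andersen, Oyelaran, Halvorsen, Petrov.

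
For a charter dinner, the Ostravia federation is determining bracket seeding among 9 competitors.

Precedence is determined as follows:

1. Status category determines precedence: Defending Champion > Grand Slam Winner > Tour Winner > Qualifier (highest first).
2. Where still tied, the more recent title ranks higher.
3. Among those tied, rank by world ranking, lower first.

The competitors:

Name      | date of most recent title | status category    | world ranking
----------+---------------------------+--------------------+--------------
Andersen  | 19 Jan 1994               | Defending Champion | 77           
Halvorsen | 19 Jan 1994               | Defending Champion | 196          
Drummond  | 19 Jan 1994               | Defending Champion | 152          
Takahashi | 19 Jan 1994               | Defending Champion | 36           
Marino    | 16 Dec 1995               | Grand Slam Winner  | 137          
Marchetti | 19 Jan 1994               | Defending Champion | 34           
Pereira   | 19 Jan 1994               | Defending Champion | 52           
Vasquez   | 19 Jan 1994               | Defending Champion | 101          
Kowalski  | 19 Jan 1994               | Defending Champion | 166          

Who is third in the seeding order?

Pereira

By status category: Marchetti, Takahashi, Pereira, Andersen, Vasquez, Drummond, Kowalski and Halvorsen (Defending Champion); then Marino (Grand Slam Winner).
Marchetti, Takahashi, Pereira, Andersen, Vasquez, Drummond, Kowalski and Halvorsen all have date of most recent title 19 Jan 1994, so the next rule applies.
Among Marchetti, Takahashi, Pereira, Andersen, Vasquez, Drummond, Kowalski and Halvorsen, by world ranking (lower first): Marchetti (34) before Takahashi (36) before Pereira (52) before Andersen (77) before Vasquez (101) before Drummond (152) before Kowalski (166) before Halvorsen (196).
Order: Marchetti, Takahashi, Pereira, Andersen, Vasquez, Drummond, Kowalski, Halvorsen, Marino.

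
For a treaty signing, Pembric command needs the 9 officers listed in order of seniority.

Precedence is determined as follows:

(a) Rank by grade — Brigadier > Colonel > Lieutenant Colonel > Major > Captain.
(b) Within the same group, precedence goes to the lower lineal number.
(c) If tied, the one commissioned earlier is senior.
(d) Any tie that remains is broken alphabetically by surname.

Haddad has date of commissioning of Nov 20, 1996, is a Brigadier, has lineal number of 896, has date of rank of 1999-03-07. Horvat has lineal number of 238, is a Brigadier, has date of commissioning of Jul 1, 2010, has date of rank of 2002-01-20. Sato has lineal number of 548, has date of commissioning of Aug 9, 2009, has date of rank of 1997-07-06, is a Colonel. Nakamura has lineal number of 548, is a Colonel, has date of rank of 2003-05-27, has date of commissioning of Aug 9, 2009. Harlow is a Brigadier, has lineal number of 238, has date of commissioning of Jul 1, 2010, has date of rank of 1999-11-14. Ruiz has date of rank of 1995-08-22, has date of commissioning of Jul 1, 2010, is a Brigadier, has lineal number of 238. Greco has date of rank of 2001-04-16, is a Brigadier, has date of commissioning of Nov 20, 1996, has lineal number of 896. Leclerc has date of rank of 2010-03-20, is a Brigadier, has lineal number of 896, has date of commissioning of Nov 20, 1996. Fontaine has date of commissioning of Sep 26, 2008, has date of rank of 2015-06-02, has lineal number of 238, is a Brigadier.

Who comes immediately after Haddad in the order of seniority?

By grade: Fontaine, Harlow, Horvat, Ruiz, Greco, Haddad and Leclerc (Brigadier); then Nakamura and Sato (Colonel).
Among Fontaine, Harlow, Horvat, Ruiz, Greco, Haddad and Leclerc, by lineal number (lower first): Fontaine, Harlow, Horvat and Ruiz (238) before Greco, Haddad and Leclerc (896).
Among Fontaine, Harlow, Horvat and Ruiz, by date of commissioning (earlier first): Fontaine (Sep 26, 2008) before Harlow, Horvat and Ruiz (Jul 1, 2010).
Among Harlow, Horvat and Ruiz, alphabetically by surname: Harlow before Horvat before Ruiz.
Greco, Haddad and Leclerc all have date of commissioning Nov 20, 1996, so the next rule applies.
Among Greco, Haddad and Leclerc, alphabetically by surname: Greco before Haddad before Leclerc.
Nakamura and Sato both have lineal number 548, so the next rule applies.
Nakamura and Sato both have date of commissioning Aug 9, 2009, so the next rule applies.
Among Nakamura and Sato, alphabetically by surname: Nakamura before Sato.
Order: Fontaine, Harlow, Horvat, Ruiz, Greco, Haddad, Leclerc, Nakamura, Sato.

Leclerc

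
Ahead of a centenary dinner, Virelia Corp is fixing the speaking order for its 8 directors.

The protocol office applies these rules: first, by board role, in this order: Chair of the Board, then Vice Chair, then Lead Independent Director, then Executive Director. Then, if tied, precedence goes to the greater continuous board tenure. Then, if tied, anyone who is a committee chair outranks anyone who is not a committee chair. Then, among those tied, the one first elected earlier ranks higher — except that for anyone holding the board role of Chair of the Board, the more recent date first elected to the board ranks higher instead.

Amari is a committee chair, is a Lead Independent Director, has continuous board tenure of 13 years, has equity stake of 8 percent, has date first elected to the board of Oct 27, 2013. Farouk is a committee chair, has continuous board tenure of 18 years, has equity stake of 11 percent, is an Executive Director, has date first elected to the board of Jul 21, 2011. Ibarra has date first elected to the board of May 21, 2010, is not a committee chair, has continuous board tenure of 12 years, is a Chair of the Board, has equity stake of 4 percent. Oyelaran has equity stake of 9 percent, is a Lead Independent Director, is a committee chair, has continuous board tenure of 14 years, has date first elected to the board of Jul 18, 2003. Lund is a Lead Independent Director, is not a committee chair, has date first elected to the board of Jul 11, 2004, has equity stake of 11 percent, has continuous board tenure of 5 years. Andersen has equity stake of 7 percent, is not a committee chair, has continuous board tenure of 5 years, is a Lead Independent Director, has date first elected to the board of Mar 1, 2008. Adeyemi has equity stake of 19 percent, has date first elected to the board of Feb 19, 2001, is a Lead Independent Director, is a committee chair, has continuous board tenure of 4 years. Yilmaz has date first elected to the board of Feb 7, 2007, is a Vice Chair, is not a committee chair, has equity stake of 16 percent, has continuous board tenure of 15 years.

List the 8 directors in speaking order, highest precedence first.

Ibarra, Yilmaz, Oyelaran, Amari, Lund, Andersen, Adeyemi, Farouk

By board role: Ibarra (Chair of the Board); then Yilmaz (Vice Chair); then Oyelaran, Amari, Lund, Andersen and Adeyemi (Lead Independent Director); then Farouk (Executive Director).
Among Oyelaran, Amari, Lund, Andersen and Adeyemi, by continuous board tenure (higher first): Oyelaran (14 years) before Amari (13 years) before Lund and Andersen (5 years) before Adeyemi (4 years).
Lund and Andersen are each not a committee chair, so the next rule applies.
Among Lund and Andersen, by date first elected to the board (earlier first): Lund (Jul 11, 2004) before Andersen (Mar 1, 2008).
Full order: Ibarra, Yilmaz, Oyelaran, Amari, Lund, Andersen, Adeyemi, Farouk.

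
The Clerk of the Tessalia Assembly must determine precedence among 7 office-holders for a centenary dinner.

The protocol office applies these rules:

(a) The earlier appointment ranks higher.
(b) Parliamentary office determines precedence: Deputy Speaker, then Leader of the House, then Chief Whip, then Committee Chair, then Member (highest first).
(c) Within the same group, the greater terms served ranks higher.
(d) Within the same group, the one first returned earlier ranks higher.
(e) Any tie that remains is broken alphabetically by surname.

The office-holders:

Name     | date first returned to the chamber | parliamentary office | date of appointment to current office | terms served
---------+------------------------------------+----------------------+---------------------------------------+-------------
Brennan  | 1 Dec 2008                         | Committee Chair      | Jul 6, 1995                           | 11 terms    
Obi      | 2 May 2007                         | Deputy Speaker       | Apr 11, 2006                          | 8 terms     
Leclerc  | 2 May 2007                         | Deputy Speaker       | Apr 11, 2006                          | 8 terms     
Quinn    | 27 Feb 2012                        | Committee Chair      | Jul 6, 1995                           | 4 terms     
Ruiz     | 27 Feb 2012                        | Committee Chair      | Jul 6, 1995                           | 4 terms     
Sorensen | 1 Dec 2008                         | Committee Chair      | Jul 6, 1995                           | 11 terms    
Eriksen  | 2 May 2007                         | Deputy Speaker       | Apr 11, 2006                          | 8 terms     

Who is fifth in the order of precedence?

Eriksen

By date of appointment to current office (earlier first): Brennan, Sorensen, Quinn and Ruiz (each Jul 6, 1995); then Eriksen, Leclerc and Obi (each Apr 11, 2006).
Brennan, Sorensen, Quinn and Ruiz are each Committee Chair, so the next rule applies.
Among Brennan, Sorensen, Quinn and Ruiz, by terms served (higher first): Brennan and Sorensen (11 terms) before Quinn and Ruiz (4 terms).
Brennan and Sorensen both have date first returned to the chamber 1 Dec 2008, so the next rule applies.
Among Brennan and Sorensen, alphabetically by surname: Brennan before Sorensen.
Quinn and Ruiz both have date first returned to the chamber 27 Feb 2012, so the next rule applies.
Among Quinn and Ruiz, alphabetically by surname: Quinn before Ruiz.
Eriksen, Leclerc and Obi are each Deputy Speaker, so the next rule applies.
Eriksen, Leclerc and Obi all have terms served 8 terms, so the next rule applies.
Eriksen, Leclerc and Obi all have date first returned to the chamber 2 May 2007, so the next rule applies.
Among Eriksen, Leclerc and Obi, alphabetically by surname: Eriksen before Leclerc before Obi.
Order: Brennan, Sorensen, Quinn, Ruiz, Eriksen, Leclerc, Obi.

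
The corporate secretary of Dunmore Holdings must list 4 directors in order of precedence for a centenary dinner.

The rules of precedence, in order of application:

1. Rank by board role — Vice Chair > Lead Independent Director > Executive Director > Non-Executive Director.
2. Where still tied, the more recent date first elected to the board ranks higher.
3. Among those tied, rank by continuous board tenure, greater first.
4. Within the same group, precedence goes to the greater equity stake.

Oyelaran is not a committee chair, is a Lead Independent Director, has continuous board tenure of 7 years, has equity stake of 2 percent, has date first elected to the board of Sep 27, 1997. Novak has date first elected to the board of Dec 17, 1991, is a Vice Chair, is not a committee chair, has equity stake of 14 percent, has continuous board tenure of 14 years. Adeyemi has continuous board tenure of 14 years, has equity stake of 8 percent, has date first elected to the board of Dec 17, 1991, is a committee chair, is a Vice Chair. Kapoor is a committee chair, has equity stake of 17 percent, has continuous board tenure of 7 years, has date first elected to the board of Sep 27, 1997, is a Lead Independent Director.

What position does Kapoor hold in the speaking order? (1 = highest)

3

By board role: Novak and Adeyemi (Vice Chair); then Kapoor and Oyelaran (Lead Independent Director).
Novak and Adeyemi both have date first elected to the board Dec 17, 1991, so the next rule applies.
Novak and Adeyemi both have continuous board tenure 14 years, so the next rule applies.
Among Novak and Adeyemi, by equity stake (higher first): Novak (14 percent) before Adeyemi (8 percent).
Kapoor and Oyelaran both have date first elected to the board Sep 27, 1997, so the next rule applies.
Kapoor and Oyelaran both have continuous board tenure 7 years, so the next rule applies.
Among Kapoor and Oyelaran, by equity stake (higher first): Kapoor (17 percent) before Oyelaran (2 percent).
Order: Novak, Adeyemi, Kapoor, Oyelaran. So position 3.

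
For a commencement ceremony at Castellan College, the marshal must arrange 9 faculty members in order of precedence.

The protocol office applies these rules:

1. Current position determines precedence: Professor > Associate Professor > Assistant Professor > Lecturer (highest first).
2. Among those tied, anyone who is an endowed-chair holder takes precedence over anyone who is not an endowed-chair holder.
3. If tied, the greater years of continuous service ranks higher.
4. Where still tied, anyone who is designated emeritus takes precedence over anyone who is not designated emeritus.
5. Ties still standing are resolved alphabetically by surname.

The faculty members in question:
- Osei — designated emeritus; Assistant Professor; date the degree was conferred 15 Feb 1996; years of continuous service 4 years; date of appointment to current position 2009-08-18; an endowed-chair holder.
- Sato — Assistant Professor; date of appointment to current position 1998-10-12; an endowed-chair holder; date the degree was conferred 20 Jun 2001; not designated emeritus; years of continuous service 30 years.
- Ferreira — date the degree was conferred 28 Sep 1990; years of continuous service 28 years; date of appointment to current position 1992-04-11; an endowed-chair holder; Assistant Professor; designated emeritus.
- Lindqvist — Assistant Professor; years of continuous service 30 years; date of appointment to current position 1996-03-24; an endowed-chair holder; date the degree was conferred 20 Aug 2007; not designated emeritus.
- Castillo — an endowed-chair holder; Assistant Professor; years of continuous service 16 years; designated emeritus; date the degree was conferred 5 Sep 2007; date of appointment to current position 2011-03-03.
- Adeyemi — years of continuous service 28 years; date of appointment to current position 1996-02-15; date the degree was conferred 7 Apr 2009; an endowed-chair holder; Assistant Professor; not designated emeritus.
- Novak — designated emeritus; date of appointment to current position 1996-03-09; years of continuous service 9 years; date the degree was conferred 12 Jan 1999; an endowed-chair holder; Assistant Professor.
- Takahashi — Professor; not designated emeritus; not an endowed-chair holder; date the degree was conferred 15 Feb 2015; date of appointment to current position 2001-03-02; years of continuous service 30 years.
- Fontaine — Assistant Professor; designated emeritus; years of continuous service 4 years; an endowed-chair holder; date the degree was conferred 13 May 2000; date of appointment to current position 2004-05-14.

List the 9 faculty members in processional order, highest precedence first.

Takahashi, Lindqvist, Sato, Ferreira, Adeyemi, Castillo, Novak, Fontaine, Osei

By current position: Takahashi (Professor); then Lindqvist, Sato, Ferreira, Adeyemi, Castillo, Novak, Fontaine and Osei (Assistant Professor).
Lindqvist, Sato, Ferreira, Adeyemi, Castillo, Novak, Fontaine and Osei are each an endowed-chair holder, so the next rule applies.
Among Lindqvist, Sato, Ferreira, Adeyemi, Castillo, Novak, Fontaine and Osei, by years of continuous service (higher first): Lindqvist and Sato (30 years) before Ferreira and Adeyemi (28 years) before Castillo (16 years) before Novak (9 years) before Fontaine and Osei (4 years).
Lindqvist and Sato are each not designated emeritus, so the next rule applies.
Among Lindqvist and Sato, alphabetically by surname: Lindqvist before Sato.
Among Ferreira and Adeyemi, designated emeritus before not designated emeritus: Ferreira (designated emeritus) before Adeyemi (not designated emeritus).
Fontaine and Osei are each designated emeritus, so the next rule applies.
Among Fontaine and Osei, alphabetically by surname: Fontaine before Osei.
Full order: Takahashi, Lindqvist, Sato, Ferreira, Adeyemi, Castillo, Novak, Fontaine, Osei.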